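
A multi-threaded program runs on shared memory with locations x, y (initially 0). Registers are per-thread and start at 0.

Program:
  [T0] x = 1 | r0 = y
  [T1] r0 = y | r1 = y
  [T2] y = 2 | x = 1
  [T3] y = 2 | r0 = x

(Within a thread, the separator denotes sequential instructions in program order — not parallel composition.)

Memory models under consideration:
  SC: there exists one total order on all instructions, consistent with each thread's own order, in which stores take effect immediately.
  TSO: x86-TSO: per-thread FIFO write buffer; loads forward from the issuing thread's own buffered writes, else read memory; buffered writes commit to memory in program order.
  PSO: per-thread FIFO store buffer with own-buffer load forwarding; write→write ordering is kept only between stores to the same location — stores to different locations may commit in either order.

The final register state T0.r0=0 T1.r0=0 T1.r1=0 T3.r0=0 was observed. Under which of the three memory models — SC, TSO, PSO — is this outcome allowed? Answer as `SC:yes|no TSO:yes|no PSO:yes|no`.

SC:no TSO:yes PSO:yes

outcome vector order: (T0.r0,T1.r0,T1.r1,T3.r0)
[SC] allowed = {0001, 0021, 0221, 2000, 2001, 2020, 2021, 2220, 2221}
[TSO] allowed = {0000, 0001, 0020, 0021, 0220, 0221, 2000, 2001, 2020, 2021, 2220, 2221}
[PSO] allowed = {0000, 0001, 0020, 0021, 0220, 0221, 2000, 2001, 2020, 2021, 2220, 2221}
target 0000 ∈ {TSO,PSO}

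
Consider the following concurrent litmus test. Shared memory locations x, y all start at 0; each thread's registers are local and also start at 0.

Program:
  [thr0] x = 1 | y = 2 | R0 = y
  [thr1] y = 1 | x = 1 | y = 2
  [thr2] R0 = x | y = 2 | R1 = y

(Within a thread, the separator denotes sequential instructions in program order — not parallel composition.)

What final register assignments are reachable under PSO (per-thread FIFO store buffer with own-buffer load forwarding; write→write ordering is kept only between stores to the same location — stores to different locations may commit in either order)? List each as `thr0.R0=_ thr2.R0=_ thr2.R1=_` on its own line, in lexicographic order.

thr0.R0=1 thr2.R0=0 thr2.R1=1
thr0.R0=1 thr2.R0=0 thr2.R1=2
thr0.R0=1 thr2.R0=1 thr2.R1=1
thr0.R0=1 thr2.R0=1 thr2.R1=2
thr0.R0=2 thr2.R0=0 thr2.R1=1
thr0.R0=2 thr2.R0=0 thr2.R1=2
thr0.R0=2 thr2.R0=1 thr2.R1=1
thr0.R0=2 thr2.R0=1 thr2.R1=2

outcome vector order: (thr0.R0,thr2.R0,thr2.R1)
|PSO outcomes| = 8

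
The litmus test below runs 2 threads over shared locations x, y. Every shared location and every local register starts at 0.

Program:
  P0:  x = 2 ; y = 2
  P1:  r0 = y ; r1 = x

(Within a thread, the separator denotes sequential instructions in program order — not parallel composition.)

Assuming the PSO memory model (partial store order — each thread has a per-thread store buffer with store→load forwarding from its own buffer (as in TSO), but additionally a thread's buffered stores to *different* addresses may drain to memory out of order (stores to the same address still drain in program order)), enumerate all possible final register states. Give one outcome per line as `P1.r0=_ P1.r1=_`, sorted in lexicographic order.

outcome vector order: (P1.r0,P1.r1)
|PSO outcomes| = 4

P1.r0=0 P1.r1=0
P1.r0=0 P1.r1=2
P1.r0=2 P1.r1=0
P1.r0=2 P1.r1=2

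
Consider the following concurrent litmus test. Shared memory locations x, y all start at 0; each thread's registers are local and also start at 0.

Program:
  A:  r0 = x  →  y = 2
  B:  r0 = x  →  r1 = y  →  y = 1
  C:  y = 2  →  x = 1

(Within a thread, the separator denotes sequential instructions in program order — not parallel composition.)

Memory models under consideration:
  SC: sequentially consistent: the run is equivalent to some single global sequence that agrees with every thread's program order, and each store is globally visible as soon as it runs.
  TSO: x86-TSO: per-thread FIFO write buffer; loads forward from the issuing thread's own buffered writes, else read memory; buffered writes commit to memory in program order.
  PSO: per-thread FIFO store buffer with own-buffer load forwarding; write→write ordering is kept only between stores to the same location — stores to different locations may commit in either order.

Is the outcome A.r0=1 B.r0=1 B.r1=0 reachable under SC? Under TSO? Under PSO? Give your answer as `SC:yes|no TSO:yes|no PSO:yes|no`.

outcome vector order: (A.r0,B.r0,B.r1)
under SC → 0/0/0 0/0/2 0/1/2 1/0/0 1/0/2 1/1/2
under TSO → 0/0/0 0/0/2 0/1/2 1/0/0 1/0/2 1/1/2
under PSO → 0/0/0 0/0/2 0/1/0 0/1/2 1/0/0 1/0/2 1/1/0 1/1/2
target 1/1/0 ∈ {PSO}

SC:no TSO:no PSO:yes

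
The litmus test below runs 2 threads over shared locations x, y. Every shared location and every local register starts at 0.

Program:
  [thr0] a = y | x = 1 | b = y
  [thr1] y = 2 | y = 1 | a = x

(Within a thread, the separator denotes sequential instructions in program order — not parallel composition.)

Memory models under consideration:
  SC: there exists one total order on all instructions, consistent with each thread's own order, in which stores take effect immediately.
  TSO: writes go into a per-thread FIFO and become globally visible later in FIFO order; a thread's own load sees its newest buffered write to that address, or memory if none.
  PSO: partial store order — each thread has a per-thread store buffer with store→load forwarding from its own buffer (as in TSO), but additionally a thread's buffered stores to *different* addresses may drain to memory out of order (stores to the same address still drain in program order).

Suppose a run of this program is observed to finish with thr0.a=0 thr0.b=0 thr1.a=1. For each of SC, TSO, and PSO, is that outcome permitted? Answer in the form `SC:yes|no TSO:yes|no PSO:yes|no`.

SC:yes TSO:yes PSO:yes

outcome vector order: (thr0.a,thr0.b,thr1.a)
SC: 9 outcomes — {<0 0 1>; <0 1 0>; <0 1 1>; <0 2 1>; <1 1 0>; <1 1 1>; <2 1 0>; <2 1 1>; <2 2 1>}
TSO: 12 outcomes — {<0 0 0>; <0 0 1>; <0 1 0>; <0 1 1>; <0 2 0>; <0 2 1>; <1 1 0>; <1 1 1>; <2 1 0>; <2 1 1>; <2 2 0>; <2 2 1>}
PSO: 12 outcomes — {<0 0 0>; <0 0 1>; <0 1 0>; <0 1 1>; <0 2 0>; <0 2 1>; <1 1 0>; <1 1 1>; <2 1 0>; <2 1 1>; <2 2 0>; <2 2 1>}
target <0 0 1> ∈ {SC,TSO,PSO}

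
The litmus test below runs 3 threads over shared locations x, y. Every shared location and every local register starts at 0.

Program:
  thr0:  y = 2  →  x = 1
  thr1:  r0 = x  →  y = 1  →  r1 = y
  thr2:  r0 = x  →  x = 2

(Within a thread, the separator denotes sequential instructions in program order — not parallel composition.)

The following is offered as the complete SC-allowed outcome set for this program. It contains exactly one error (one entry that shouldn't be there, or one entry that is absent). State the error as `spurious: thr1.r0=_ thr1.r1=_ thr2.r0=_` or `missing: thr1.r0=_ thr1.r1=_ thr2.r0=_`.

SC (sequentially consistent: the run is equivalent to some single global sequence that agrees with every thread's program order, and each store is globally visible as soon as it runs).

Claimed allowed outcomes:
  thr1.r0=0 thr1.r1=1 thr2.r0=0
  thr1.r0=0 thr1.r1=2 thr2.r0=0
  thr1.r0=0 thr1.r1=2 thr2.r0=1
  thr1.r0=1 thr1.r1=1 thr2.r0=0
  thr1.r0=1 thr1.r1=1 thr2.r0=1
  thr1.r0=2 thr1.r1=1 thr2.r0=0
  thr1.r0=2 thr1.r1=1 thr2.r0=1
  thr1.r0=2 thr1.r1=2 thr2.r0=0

outcome vector order: (thr1.r0,thr1.r1,thr2.r0)
SC (9): 010; 011; 020; 021; 110; 111; 210; 211; 220
SC∖claimed = {011}

missing: thr1.r0=0 thr1.r1=1 thr2.r0=1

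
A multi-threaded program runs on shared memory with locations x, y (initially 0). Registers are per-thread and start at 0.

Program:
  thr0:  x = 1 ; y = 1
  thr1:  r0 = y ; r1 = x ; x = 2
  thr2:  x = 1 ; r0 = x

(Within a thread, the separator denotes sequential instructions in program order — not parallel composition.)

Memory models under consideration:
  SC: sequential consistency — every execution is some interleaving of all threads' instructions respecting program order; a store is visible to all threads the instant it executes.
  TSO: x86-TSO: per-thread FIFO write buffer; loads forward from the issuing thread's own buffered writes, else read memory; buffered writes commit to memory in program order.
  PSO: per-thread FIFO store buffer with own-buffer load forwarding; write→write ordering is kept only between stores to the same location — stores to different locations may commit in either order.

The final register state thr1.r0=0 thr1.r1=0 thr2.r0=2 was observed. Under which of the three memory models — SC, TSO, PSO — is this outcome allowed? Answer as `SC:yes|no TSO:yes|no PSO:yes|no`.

outcome vector order: (thr1.r0,thr1.r1,thr2.r0)
under SC → 001 002 011 012 111 112
under TSO → 001 002 011 012 111 112
under PSO → 001 002 011 012 101 102 111 112
target 002 ∈ {SC,TSO,PSO}

SC:yes TSO:yes PSO:yes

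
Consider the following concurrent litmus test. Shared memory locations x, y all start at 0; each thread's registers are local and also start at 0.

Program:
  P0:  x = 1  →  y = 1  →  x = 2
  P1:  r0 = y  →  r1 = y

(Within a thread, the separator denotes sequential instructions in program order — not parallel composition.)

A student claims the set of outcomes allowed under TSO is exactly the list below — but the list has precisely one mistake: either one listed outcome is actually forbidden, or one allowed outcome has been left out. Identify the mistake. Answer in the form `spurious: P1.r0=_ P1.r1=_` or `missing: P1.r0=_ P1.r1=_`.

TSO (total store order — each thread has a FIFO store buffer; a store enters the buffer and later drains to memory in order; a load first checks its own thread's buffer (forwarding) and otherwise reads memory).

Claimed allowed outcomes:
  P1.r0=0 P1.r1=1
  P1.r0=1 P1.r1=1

outcome vector order: (P1.r0,P1.r1)
under TSO → <0 0> <0 1> <1 1>
TSO∖claimed = {<0 0>}

missing: P1.r0=0 P1.r1=0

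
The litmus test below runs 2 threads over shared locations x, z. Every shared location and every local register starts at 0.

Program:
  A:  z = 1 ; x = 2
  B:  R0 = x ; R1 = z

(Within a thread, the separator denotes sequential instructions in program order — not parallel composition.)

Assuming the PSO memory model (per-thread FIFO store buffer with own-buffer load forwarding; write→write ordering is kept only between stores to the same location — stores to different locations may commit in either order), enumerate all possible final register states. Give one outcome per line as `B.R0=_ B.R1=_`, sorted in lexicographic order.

B.R0=0 B.R1=0
B.R0=0 B.R1=1
B.R0=2 B.R1=0
B.R0=2 B.R1=1

outcome vector order: (B.R0,B.R1)
|PSO outcomes| = 4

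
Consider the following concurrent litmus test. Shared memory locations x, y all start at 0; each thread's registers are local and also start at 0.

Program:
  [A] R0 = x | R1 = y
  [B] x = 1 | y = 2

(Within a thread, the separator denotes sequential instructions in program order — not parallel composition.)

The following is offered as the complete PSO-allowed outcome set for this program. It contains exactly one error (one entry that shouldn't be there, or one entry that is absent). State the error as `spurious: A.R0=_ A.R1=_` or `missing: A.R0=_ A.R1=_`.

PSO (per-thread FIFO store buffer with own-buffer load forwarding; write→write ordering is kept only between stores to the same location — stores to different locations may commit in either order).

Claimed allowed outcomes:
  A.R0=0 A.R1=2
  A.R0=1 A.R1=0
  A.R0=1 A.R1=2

missing: A.R0=0 A.R1=0

outcome vector order: (A.R0,A.R1)
under PSO → 00; 02; 10; 12
PSO∖claimed = {00}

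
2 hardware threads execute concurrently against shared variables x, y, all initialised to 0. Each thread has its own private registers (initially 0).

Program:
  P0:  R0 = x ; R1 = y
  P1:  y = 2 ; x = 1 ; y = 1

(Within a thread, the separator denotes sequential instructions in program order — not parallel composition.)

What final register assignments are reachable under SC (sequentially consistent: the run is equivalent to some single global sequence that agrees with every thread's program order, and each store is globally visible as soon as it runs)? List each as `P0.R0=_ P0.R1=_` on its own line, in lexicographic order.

P0.R0=0 P0.R1=0
P0.R0=0 P0.R1=1
P0.R0=0 P0.R1=2
P0.R0=1 P0.R1=1
P0.R0=1 P0.R1=2

outcome vector order: (P0.R0,P0.R1)
|SC outcomes| = 5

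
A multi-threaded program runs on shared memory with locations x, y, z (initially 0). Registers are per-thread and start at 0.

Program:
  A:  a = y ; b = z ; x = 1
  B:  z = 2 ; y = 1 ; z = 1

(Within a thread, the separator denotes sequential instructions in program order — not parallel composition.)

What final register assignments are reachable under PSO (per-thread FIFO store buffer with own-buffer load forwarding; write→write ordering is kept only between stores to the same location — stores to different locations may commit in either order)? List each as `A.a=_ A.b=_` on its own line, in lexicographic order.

A.a=0 A.b=0
A.a=0 A.b=1
A.a=0 A.b=2
A.a=1 A.b=0
A.a=1 A.b=1
A.a=1 A.b=2

outcome vector order: (A.a,A.b)
|PSO outcomes| = 6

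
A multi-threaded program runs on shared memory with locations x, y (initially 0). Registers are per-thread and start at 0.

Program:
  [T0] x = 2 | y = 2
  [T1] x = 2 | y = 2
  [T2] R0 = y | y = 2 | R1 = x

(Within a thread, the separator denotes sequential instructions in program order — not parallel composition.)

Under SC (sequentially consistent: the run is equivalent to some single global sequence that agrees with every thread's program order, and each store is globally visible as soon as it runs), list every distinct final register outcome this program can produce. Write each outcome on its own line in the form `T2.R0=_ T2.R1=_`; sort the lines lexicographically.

T2.R0=0 T2.R1=0
T2.R0=0 T2.R1=2
T2.R0=2 T2.R1=2

outcome vector order: (T2.R0,T2.R1)
|SC outcomes| = 3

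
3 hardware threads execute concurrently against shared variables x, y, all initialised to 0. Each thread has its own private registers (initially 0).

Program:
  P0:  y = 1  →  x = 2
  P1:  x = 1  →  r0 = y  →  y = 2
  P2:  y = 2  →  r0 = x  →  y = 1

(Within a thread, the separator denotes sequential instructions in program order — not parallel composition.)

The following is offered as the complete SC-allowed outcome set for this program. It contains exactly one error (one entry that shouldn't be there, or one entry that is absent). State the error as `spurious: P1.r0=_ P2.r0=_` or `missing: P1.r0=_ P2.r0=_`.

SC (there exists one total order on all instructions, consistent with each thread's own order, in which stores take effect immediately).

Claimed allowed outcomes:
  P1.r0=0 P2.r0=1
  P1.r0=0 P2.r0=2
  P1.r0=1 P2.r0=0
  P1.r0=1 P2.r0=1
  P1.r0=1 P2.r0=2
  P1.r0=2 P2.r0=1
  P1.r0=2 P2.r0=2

outcome vector order: (P1.r0,P2.r0)
under SC → <0 1>, <0 2>, <1 0>, <1 1>, <1 2>, <2 0>, <2 1>, <2 2>
SC∖claimed = {<2 0>}

missing: P1.r0=2 P2.r0=0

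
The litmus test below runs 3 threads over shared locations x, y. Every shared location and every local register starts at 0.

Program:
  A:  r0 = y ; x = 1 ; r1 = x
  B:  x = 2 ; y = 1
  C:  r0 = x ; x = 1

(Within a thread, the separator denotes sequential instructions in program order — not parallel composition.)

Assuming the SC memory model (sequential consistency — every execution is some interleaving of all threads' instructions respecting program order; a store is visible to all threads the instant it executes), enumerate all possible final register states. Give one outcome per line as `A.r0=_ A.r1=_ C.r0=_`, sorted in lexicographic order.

A.r0=0 A.r1=1 C.r0=0
A.r0=0 A.r1=1 C.r0=1
A.r0=0 A.r1=1 C.r0=2
A.r0=0 A.r1=2 C.r0=0
A.r0=0 A.r1=2 C.r0=1
A.r0=0 A.r1=2 C.r0=2
A.r0=1 A.r1=1 C.r0=0
A.r0=1 A.r1=1 C.r0=1
A.r0=1 A.r1=1 C.r0=2

outcome vector order: (A.r0,A.r1,C.r0)
|SC outcomes| = 9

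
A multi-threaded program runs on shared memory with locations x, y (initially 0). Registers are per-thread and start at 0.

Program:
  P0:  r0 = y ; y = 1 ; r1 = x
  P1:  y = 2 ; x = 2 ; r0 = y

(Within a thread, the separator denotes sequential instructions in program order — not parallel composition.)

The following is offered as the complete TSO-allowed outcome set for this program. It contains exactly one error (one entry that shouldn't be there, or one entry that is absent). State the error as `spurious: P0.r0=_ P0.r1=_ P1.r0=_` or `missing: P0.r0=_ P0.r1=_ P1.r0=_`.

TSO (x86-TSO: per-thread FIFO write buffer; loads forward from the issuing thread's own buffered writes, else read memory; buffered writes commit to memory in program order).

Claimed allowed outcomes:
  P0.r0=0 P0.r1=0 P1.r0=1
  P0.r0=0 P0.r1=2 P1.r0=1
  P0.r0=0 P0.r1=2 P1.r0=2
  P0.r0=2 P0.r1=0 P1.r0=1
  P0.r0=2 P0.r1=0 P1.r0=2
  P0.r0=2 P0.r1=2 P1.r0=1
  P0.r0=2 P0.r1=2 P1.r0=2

outcome vector order: (P0.r0,P0.r1,P1.r0)
TSO: 8 outcomes — {0/0/1 0/0/2 0/2/1 0/2/2 2/0/1 2/0/2 2/2/1 2/2/2}
TSO∖claimed = {0/0/2}

missing: P0.r0=0 P0.r1=0 P1.r0=2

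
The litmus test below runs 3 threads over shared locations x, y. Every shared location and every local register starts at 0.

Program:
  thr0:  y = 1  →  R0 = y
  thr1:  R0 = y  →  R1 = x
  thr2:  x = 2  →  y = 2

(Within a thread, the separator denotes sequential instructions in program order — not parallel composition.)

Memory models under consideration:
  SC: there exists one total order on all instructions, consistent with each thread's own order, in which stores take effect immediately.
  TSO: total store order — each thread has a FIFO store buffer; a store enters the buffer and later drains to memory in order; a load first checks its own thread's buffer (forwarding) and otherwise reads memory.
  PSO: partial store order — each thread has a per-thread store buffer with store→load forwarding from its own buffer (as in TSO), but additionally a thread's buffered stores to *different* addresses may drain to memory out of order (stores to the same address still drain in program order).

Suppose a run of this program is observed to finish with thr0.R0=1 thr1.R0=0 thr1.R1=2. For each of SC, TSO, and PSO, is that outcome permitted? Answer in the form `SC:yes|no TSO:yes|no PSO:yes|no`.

SC:yes TSO:yes PSO:yes

outcome vector order: (thr0.R0,thr1.R0,thr1.R1)
SC (10): (1,0,0), (1,0,2), (1,1,0), (1,1,2), (1,2,2), (2,0,0), (2,0,2), (2,1,0), (2,1,2), (2,2,2)
TSO (10): (1,0,0), (1,0,2), (1,1,0), (1,1,2), (1,2,2), (2,0,0), (2,0,2), (2,1,0), (2,1,2), (2,2,2)
PSO (12): (1,0,0), (1,0,2), (1,1,0), (1,1,2), (1,2,0), (1,2,2), (2,0,0), (2,0,2), (2,1,0), (2,1,2), (2,2,0), (2,2,2)
target (1,0,2) ∈ {SC,TSO,PSO}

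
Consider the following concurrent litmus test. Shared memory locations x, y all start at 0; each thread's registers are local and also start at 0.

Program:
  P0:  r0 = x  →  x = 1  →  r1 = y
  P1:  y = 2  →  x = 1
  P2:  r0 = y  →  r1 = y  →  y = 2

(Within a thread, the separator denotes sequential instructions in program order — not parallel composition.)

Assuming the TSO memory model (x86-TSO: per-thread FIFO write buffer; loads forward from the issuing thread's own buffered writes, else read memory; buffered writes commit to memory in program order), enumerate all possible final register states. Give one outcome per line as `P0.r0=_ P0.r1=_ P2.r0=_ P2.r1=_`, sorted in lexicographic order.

outcome vector order: (P0.r0,P0.r1,P2.r0,P2.r1)
|TSO outcomes| = 9

P0.r0=0 P0.r1=0 P2.r0=0 P2.r1=0
P0.r0=0 P0.r1=0 P2.r0=0 P2.r1=2
P0.r0=0 P0.r1=0 P2.r0=2 P2.r1=2
P0.r0=0 P0.r1=2 P2.r0=0 P2.r1=0
P0.r0=0 P0.r1=2 P2.r0=0 P2.r1=2
P0.r0=0 P0.r1=2 P2.r0=2 P2.r1=2
P0.r0=1 P0.r1=2 P2.r0=0 P2.r1=0
P0.r0=1 P0.r1=2 P2.r0=0 P2.r1=2
P0.r0=1 P0.r1=2 P2.r0=2 P2.r1=2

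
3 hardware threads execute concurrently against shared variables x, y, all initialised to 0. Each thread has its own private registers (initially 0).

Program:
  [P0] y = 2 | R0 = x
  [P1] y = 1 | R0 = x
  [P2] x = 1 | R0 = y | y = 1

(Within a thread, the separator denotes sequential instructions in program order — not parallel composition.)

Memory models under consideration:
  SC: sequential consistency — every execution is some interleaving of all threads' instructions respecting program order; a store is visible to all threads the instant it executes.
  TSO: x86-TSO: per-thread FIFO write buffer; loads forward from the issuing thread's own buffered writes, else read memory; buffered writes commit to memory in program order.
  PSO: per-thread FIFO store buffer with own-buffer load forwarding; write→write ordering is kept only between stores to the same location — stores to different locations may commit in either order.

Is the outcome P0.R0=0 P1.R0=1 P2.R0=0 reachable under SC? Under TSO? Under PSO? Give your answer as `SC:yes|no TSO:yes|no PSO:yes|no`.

outcome vector order: (P0.R0,P1.R0,P2.R0)
under SC → 001, 002, 011, 012, 101, 102, 110, 111, 112
under TSO → 000, 001, 002, 010, 011, 012, 100, 101, 102, 110, 111, 112
under PSO → 000, 001, 002, 010, 011, 012, 100, 101, 102, 110, 111, 112
target 010 ∈ {TSO,PSO}

SC:no TSO:yes PSO:yes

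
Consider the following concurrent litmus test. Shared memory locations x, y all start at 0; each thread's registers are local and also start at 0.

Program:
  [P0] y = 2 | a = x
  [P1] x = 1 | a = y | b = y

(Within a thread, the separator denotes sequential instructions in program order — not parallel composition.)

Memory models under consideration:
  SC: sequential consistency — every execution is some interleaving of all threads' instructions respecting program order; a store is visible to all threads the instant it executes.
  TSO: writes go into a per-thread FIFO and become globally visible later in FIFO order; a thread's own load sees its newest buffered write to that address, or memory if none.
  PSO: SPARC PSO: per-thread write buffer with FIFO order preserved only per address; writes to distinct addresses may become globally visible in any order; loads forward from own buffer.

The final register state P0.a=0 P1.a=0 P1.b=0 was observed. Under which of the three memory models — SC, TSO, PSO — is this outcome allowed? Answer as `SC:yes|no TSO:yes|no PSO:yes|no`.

outcome vector order: (P0.a,P1.a,P1.b)
under SC → 022 100 102 122
under TSO → 000 002 022 100 102 122
under PSO → 000 002 022 100 102 122
target 000 ∈ {TSO,PSO}

SC:no TSO:yes PSO:yes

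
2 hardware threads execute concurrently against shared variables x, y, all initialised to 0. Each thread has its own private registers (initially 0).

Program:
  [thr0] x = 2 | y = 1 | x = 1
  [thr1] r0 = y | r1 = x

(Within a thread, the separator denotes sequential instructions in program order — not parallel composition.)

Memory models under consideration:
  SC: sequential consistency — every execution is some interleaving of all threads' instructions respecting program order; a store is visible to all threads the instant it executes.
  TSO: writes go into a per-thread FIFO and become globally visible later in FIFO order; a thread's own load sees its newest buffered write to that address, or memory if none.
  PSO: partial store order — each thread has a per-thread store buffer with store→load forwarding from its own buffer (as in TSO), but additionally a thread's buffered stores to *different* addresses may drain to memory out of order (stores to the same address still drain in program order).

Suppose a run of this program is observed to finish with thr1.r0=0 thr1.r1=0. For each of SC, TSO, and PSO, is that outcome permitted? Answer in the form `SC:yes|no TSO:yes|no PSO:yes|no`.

SC:yes TSO:yes PSO:yes

outcome vector order: (thr1.r0,thr1.r1)
SC: 5 outcomes — {00 01 02 11 12}
TSO: 5 outcomes — {00 01 02 11 12}
PSO: 6 outcomes — {00 01 02 10 11 12}
target 00 ∈ {SC,TSO,PSO}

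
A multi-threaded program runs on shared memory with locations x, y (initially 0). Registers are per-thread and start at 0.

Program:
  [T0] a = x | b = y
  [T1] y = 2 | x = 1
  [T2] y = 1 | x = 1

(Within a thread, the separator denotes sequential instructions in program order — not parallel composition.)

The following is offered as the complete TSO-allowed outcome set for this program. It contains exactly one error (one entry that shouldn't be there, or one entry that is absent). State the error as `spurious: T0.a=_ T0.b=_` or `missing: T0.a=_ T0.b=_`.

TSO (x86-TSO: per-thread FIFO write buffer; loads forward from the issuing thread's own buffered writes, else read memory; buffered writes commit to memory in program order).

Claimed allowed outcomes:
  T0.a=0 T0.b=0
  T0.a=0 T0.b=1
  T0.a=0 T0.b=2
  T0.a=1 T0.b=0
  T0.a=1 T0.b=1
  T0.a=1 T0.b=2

outcome vector order: (T0.a,T0.b)
TSO (5): 00, 01, 02, 11, 12
claimed∖TSO = {10}

spurious: T0.a=1 T0.b=0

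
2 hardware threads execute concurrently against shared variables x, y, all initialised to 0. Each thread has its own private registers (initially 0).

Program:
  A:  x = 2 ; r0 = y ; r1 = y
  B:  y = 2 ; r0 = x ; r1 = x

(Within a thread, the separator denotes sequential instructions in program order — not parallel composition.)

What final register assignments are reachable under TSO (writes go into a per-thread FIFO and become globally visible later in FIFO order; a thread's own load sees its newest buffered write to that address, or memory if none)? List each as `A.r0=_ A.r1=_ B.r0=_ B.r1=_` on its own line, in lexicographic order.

A.r0=0 A.r1=0 B.r0=0 B.r1=0
A.r0=0 A.r1=0 B.r0=0 B.r1=2
A.r0=0 A.r1=0 B.r0=2 B.r1=2
A.r0=0 A.r1=2 B.r0=0 B.r1=0
A.r0=0 A.r1=2 B.r0=0 B.r1=2
A.r0=0 A.r1=2 B.r0=2 B.r1=2
A.r0=2 A.r1=2 B.r0=0 B.r1=0
A.r0=2 A.r1=2 B.r0=0 B.r1=2
A.r0=2 A.r1=2 B.r0=2 B.r1=2

outcome vector order: (A.r0,A.r1,B.r0,B.r1)
|TSO outcomes| = 9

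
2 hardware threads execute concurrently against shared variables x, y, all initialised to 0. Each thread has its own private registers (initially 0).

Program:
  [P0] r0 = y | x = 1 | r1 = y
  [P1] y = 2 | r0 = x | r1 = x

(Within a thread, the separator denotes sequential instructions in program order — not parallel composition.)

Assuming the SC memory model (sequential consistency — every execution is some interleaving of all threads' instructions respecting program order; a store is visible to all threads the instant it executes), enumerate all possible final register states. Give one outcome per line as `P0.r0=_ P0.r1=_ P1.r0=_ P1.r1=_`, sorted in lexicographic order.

outcome vector order: (P0.r0,P0.r1,P1.r0,P1.r1)
|SC outcomes| = 7

P0.r0=0 P0.r1=0 P1.r0=1 P1.r1=1
P0.r0=0 P0.r1=2 P1.r0=0 P1.r1=0
P0.r0=0 P0.r1=2 P1.r0=0 P1.r1=1
P0.r0=0 P0.r1=2 P1.r0=1 P1.r1=1
P0.r0=2 P0.r1=2 P1.r0=0 P1.r1=0
P0.r0=2 P0.r1=2 P1.r0=0 P1.r1=1
P0.r0=2 P0.r1=2 P1.r0=1 P1.r1=1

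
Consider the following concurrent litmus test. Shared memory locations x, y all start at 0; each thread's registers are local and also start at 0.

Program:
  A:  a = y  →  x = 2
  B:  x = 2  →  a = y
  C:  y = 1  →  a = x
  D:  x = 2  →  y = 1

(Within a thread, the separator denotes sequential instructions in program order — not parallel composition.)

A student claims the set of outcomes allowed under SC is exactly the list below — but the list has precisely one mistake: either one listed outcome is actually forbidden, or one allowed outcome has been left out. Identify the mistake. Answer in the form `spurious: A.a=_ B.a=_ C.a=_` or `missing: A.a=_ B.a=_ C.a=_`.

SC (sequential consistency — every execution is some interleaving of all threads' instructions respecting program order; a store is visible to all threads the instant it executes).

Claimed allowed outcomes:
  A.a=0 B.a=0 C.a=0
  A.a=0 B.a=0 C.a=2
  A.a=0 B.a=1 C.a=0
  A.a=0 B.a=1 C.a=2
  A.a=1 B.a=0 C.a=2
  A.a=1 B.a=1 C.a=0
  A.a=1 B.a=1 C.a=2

spurious: A.a=0 B.a=0 C.a=0

outcome vector order: (A.a,B.a,C.a)
SC: 6 outcomes — {<0 0 2>, <0 1 0>, <0 1 2>, <1 0 2>, <1 1 0>, <1 1 2>}
claimed∖SC = {<0 0 0>}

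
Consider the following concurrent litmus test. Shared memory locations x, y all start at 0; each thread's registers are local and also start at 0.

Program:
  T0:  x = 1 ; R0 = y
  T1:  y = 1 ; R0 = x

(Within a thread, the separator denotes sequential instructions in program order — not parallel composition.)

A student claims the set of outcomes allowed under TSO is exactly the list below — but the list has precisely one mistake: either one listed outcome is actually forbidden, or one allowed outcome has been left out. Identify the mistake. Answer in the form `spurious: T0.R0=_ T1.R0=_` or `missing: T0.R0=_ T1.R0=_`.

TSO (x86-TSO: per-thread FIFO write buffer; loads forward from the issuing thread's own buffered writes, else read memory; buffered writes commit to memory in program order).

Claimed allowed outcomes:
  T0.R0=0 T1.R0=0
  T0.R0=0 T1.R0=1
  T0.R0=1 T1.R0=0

outcome vector order: (T0.R0,T1.R0)
[TSO] allowed = {<0 0>, <0 1>, <1 0>, <1 1>}
TSO∖claimed = {<1 1>}

missing: T0.R0=1 T1.R0=1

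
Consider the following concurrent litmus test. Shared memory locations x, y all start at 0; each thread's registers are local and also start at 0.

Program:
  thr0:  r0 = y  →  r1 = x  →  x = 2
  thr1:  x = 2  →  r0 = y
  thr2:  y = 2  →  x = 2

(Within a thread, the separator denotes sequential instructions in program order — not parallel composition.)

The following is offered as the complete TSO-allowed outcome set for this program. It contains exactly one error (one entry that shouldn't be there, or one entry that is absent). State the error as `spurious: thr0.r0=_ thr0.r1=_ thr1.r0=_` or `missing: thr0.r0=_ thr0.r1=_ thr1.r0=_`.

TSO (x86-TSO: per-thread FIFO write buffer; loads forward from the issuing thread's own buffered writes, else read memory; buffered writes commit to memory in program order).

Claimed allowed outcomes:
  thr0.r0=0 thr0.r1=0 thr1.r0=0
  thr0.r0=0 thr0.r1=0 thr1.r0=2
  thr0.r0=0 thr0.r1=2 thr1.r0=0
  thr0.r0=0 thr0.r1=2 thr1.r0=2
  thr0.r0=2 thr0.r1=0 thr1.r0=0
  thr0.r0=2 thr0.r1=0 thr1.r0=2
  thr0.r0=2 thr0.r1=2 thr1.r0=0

outcome vector order: (thr0.r0,thr0.r1,thr1.r0)
TSO (8): 000 002 020 022 200 202 220 222
TSO∖claimed = {222}

missing: thr0.r0=2 thr0.r1=2 thr1.r0=2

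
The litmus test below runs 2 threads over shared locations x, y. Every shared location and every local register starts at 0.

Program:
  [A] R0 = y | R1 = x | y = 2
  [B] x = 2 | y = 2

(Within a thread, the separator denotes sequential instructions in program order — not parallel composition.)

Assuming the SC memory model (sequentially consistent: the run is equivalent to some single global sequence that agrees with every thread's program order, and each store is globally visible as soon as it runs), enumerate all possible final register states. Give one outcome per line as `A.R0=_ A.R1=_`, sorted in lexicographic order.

outcome vector order: (A.R0,A.R1)
|SC outcomes| = 3

A.R0=0 A.R1=0
A.R0=0 A.R1=2
A.R0=2 A.R1=2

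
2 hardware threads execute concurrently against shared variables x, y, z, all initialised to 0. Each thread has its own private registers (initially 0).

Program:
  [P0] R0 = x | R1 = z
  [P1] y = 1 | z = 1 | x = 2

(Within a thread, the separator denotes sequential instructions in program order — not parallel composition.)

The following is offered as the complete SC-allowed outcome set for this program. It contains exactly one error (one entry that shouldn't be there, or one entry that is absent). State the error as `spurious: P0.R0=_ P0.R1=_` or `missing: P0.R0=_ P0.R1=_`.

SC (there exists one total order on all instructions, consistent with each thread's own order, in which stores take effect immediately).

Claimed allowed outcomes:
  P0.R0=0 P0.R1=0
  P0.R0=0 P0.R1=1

outcome vector order: (P0.R0,P0.R1)
[SC] allowed = {<0 0>; <0 1>; <2 1>}
SC∖claimed = {<2 1>}

missing: P0.R0=2 P0.R1=1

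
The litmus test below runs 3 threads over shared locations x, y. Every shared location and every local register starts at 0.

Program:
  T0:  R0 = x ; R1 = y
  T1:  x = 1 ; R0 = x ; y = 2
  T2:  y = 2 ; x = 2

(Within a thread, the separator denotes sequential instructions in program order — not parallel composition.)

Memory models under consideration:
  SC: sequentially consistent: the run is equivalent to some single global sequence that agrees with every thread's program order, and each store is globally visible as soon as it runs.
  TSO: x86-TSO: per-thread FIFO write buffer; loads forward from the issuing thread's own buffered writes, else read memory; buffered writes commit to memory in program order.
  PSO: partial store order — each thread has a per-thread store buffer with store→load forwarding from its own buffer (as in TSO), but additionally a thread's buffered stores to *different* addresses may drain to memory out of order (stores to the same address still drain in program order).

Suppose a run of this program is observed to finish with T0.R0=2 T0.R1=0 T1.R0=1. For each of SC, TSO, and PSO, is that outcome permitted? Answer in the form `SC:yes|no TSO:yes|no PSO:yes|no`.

SC:no TSO:no PSO:yes

outcome vector order: (T0.R0,T0.R1,T1.R0)
[SC] allowed = {(0,0,1), (0,0,2), (0,2,1), (0,2,2), (1,0,1), (1,0,2), (1,2,1), (1,2,2), (2,2,1), (2,2,2)}
[TSO] allowed = {(0,0,1), (0,0,2), (0,2,1), (0,2,2), (1,0,1), (1,0,2), (1,2,1), (1,2,2), (2,2,1), (2,2,2)}
[PSO] allowed = {(0,0,1), (0,0,2), (0,2,1), (0,2,2), (1,0,1), (1,0,2), (1,2,1), (1,2,2), (2,0,1), (2,0,2), (2,2,1), (2,2,2)}
target (2,0,1) ∈ {PSO}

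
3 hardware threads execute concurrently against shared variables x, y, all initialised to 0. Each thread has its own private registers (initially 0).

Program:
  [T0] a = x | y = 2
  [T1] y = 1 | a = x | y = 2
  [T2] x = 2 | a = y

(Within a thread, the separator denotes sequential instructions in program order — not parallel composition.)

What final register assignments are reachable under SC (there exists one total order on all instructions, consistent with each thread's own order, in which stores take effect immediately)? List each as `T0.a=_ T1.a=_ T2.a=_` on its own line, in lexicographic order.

outcome vector order: (T0.a,T1.a,T2.a)
|SC outcomes| = 10

T0.a=0 T1.a=0 T2.a=1
T0.a=0 T1.a=0 T2.a=2
T0.a=0 T1.a=2 T2.a=0
T0.a=0 T1.a=2 T2.a=1
T0.a=0 T1.a=2 T2.a=2
T0.a=2 T1.a=0 T2.a=1
T0.a=2 T1.a=0 T2.a=2
T0.a=2 T1.a=2 T2.a=0
T0.a=2 T1.a=2 T2.a=1
T0.a=2 T1.a=2 T2.a=2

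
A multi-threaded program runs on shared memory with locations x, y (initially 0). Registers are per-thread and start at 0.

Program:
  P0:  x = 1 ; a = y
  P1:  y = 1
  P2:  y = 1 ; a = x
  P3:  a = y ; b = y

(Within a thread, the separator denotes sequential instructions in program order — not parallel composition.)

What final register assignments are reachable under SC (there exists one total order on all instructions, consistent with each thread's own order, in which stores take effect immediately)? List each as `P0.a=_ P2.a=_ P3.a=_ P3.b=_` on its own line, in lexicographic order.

P0.a=0 P2.a=1 P3.a=0 P3.b=0
P0.a=0 P2.a=1 P3.a=0 P3.b=1
P0.a=0 P2.a=1 P3.a=1 P3.b=1
P0.a=1 P2.a=0 P3.a=0 P3.b=0
P0.a=1 P2.a=0 P3.a=0 P3.b=1
P0.a=1 P2.a=0 P3.a=1 P3.b=1
P0.a=1 P2.a=1 P3.a=0 P3.b=0
P0.a=1 P2.a=1 P3.a=0 P3.b=1
P0.a=1 P2.a=1 P3.a=1 P3.b=1

outcome vector order: (P0.a,P2.a,P3.a,P3.b)
|SC outcomes| = 9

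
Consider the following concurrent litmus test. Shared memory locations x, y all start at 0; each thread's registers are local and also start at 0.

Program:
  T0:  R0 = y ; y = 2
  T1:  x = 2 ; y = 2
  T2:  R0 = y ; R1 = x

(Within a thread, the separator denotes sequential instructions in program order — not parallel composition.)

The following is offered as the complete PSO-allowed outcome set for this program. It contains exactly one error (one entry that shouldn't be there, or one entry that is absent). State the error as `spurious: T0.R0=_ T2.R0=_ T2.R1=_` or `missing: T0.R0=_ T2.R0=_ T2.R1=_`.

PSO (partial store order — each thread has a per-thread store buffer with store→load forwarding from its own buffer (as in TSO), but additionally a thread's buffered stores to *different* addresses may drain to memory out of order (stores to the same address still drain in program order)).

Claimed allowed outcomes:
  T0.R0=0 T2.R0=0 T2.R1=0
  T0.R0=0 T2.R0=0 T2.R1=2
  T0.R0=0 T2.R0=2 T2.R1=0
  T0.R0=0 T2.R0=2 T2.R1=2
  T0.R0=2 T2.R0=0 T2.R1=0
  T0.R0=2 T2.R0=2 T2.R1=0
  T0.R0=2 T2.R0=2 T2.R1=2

missing: T0.R0=2 T2.R0=0 T2.R1=2

outcome vector order: (T0.R0,T2.R0,T2.R1)
PSO (8): 0/0/0 0/0/2 0/2/0 0/2/2 2/0/0 2/0/2 2/2/0 2/2/2
PSO∖claimed = {2/0/2}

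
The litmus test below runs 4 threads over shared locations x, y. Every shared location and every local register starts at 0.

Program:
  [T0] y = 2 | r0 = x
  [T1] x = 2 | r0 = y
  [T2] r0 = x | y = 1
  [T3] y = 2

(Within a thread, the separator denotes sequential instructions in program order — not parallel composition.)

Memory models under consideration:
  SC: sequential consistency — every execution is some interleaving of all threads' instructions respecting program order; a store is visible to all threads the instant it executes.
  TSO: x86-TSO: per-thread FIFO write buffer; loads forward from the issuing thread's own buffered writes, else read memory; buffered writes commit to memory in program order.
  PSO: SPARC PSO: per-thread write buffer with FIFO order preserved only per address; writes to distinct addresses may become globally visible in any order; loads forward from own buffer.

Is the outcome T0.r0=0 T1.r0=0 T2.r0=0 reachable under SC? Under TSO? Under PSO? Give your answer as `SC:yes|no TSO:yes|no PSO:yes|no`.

SC:no TSO:yes PSO:yes

outcome vector order: (T0.r0,T1.r0,T2.r0)
[SC] allowed = {(0,1,0); (0,1,2); (0,2,0); (0,2,2); (2,0,0); (2,0,2); (2,1,0); (2,1,2); (2,2,0); (2,2,2)}
[TSO] allowed = {(0,0,0); (0,0,2); (0,1,0); (0,1,2); (0,2,0); (0,2,2); (2,0,0); (2,0,2); (2,1,0); (2,1,2); (2,2,0); (2,2,2)}
[PSO] allowed = {(0,0,0); (0,0,2); (0,1,0); (0,1,2); (0,2,0); (0,2,2); (2,0,0); (2,0,2); (2,1,0); (2,1,2); (2,2,0); (2,2,2)}
target (0,0,0) ∈ {TSO,PSO}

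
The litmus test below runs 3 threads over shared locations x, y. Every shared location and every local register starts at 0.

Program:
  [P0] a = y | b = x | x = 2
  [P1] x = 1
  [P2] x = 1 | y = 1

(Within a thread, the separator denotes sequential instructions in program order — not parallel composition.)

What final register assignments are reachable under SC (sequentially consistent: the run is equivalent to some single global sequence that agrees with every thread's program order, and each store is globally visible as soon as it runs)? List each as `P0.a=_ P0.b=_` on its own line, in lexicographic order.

outcome vector order: (P0.a,P0.b)
|SC outcomes| = 3

P0.a=0 P0.b=0
P0.a=0 P0.b=1
P0.a=1 P0.b=1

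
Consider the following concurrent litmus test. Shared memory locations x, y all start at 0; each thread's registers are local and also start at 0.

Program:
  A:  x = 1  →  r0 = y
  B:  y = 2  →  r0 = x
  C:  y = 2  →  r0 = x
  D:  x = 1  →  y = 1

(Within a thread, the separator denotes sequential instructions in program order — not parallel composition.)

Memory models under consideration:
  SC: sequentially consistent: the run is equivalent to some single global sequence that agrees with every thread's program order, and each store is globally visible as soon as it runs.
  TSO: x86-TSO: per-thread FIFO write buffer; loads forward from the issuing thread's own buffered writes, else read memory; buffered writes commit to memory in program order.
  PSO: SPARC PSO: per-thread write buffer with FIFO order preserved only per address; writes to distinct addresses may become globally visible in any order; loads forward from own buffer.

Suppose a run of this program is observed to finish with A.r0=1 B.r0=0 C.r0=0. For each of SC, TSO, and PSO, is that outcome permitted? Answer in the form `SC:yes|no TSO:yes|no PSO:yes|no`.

outcome vector order: (A.r0,B.r0,C.r0)
[SC] allowed = {<0 1 1>; <1 0 0>; <1 0 1>; <1 1 0>; <1 1 1>; <2 0 0>; <2 0 1>; <2 1 0>; <2 1 1>}
[TSO] allowed = {<0 0 0>; <0 0 1>; <0 1 0>; <0 1 1>; <1 0 0>; <1 0 1>; <1 1 0>; <1 1 1>; <2 0 0>; <2 0 1>; <2 1 0>; <2 1 1>}
[PSO] allowed = {<0 0 0>; <0 0 1>; <0 1 0>; <0 1 1>; <1 0 0>; <1 0 1>; <1 1 0>; <1 1 1>; <2 0 0>; <2 0 1>; <2 1 0>; <2 1 1>}
target <1 0 0> ∈ {SC,TSO,PSO}

SC:yes TSO:yes PSO:yes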